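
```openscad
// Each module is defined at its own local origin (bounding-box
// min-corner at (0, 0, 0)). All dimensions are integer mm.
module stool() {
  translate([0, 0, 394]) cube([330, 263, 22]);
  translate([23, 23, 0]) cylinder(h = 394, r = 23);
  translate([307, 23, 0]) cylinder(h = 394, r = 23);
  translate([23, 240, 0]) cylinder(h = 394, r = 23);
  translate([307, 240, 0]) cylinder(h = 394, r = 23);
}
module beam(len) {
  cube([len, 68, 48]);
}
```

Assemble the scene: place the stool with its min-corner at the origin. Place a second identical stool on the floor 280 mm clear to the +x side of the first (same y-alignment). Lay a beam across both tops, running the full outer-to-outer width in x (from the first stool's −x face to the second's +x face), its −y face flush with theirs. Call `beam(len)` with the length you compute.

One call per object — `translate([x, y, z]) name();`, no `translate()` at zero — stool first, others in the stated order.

stool();
translate([610, 0, 0]) stool();
translate([0, 0, 416]) beam(940);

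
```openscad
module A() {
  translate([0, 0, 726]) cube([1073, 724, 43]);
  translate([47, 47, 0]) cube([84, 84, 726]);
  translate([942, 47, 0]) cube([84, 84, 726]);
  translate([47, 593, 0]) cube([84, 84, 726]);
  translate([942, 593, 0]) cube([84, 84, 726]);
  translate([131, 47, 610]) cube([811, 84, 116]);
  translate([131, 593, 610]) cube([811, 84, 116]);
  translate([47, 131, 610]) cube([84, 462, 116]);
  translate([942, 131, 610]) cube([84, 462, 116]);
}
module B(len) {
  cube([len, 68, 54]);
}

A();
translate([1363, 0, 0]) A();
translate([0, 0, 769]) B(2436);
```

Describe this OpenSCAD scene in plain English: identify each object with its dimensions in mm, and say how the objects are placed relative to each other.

A is a table: top 1073 mm (x) × 724 mm (y), 43 mm thick, upper face at z = 769 mm, on four 84×84 mm square legs, each inset 47 mm from the nearest pair of top edges, running from z = 0 to the bottom of the top. Four apron rails, 84 mm thick and 116 mm tall, run between adjacent legs with their top edges flush with the underside of the top and their outer faces flush with the legs' outer faces.

B is a rectangular beam 2436 mm long (x), 68 mm deep (y), 54 mm thick (z).

The beam spans the tops of two tables placed 290 mm apart, resting at z = 769 mm.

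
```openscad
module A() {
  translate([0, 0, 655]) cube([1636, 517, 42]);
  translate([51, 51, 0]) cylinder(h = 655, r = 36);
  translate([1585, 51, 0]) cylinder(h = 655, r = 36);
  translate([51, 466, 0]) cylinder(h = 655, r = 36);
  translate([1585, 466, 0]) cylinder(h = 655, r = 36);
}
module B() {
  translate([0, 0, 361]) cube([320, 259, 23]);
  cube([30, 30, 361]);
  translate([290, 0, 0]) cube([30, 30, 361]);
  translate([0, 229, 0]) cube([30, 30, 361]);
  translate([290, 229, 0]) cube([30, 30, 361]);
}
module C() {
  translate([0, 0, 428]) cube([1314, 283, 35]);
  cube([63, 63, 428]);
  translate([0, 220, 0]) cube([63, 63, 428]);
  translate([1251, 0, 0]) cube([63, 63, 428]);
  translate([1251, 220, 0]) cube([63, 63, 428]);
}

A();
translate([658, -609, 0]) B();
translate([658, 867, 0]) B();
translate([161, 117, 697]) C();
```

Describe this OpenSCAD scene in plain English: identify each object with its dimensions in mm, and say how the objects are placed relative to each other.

A is a rectangular dining table. The top is 1636×517×42 mm with its upper surface at z = 697 mm. It stands on four round legs of 72 mm diameter, each leg's bounding box inset 15 mm from the nearest pair of top edges, running from the floor to the underside of the top.

B is a simple wooden stool: a rectangular seat 320 mm (x) by 259 mm (y), 23 mm thick, top face at z = 384 mm, on four square legs, each 30×30 mm in cross-section. The legs rest on z = 0, each flush with a corner of the seat.

C is a long wooden bench with a 1314 mm (x) × 283 mm (y) seat, 35 mm thick, its top surface 463 mm above the floor. Four 63 mm square legs at the seat corners, flush with the edges, run from z = 0 to the seat underside.

Two stools sit around the table at the −y, +y sides. The bench is on top of the table, centred.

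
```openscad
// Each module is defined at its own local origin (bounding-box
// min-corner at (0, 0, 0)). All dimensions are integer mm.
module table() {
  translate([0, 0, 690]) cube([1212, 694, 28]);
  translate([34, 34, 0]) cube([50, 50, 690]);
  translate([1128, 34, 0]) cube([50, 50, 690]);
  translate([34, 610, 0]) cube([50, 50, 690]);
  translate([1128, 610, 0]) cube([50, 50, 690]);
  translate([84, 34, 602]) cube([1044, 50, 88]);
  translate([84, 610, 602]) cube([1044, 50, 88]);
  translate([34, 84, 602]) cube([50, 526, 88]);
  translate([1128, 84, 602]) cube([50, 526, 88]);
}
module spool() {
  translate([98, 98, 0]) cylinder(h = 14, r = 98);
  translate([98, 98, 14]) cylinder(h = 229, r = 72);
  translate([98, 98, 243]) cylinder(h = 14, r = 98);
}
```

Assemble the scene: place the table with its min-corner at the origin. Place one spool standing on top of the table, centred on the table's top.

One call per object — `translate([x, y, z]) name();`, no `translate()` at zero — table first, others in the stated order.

table();
translate([508, 249, 718]) spool();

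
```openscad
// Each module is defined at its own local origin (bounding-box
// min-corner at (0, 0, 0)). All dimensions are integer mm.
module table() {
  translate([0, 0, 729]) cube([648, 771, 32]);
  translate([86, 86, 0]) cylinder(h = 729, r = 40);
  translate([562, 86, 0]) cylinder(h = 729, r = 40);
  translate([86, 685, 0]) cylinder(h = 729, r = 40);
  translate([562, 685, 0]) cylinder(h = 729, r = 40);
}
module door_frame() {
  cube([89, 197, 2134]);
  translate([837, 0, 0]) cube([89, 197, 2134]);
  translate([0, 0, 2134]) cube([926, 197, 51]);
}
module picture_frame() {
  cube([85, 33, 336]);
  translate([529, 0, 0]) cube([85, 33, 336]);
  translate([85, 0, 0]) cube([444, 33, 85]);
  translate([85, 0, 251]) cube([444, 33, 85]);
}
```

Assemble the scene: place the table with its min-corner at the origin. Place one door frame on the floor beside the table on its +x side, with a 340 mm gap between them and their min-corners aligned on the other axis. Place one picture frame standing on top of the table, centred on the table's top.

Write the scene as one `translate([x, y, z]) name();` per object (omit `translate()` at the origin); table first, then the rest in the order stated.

table();
translate([988, 0, 0]) door_frame();
translate([17, 369, 761]) picture_frame();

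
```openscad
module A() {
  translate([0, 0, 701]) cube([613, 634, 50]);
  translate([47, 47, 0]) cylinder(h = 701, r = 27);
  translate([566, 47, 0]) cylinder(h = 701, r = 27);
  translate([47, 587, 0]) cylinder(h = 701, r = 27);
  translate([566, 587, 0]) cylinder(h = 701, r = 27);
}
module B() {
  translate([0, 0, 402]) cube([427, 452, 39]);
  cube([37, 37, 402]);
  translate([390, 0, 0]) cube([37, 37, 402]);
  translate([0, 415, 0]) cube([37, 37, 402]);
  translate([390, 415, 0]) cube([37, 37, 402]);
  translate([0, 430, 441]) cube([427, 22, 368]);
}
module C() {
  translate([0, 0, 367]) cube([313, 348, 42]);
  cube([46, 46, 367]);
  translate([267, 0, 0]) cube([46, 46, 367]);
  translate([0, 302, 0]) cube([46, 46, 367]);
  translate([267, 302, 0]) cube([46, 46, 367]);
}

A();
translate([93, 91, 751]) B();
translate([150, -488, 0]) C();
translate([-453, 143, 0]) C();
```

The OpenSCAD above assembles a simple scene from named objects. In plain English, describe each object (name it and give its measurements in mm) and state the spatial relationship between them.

A is a table: top 613 mm (x) × 634 mm (y), 50 mm thick, upper face at z = 751 mm, on four round legs of 54 mm diameter, each leg's bounding box inset 20 mm from the nearest pair of top edges, running from z = 0 to the bottom of the top.

B is a chair: 427×452 mm seat, 39 mm thick, top at z = 441 mm, on four 37 mm square corner legs flush with the seat edges. A 22 mm thick backrest slab spans the full seat width, extending 368 mm above the seat top, its back face flush with the seat's +y edge.

C is a four-legged stool. The seat is 313×348 mm, 42 mm thick, top at z = 409 mm. It stands on four square legs, each 46×46 mm in cross-section, from z = 0 to the seat underside, each flush with a corner of the seat.

The chair is on top of the table, centred. Two stools sit around the table at the −y, −x sides.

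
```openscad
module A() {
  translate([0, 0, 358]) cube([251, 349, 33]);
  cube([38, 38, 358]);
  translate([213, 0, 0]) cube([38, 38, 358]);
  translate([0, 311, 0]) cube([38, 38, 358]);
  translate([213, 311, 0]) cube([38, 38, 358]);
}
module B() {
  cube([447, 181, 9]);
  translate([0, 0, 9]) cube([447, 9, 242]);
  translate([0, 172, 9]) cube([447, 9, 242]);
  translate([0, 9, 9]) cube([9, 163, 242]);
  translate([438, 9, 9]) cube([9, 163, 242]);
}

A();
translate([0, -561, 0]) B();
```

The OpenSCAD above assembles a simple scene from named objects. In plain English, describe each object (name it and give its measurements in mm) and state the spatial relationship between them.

A is a four-legged stool. The seat is a 251×349×33 mm slab whose top surface is at z = 391 mm; four square legs, each 38×38 mm in cross-section, run from the floor (z = 0) to the underside of the seat, each flush with a corner of the seat.

B is an open storage box with external size 447×181×251 mm and wall thickness 9 mm (the base is also 9 mm thick). The base covers the whole footprint; the four walls stand on the base, with the y-facing walls full-width and the x-facing walls fitting between their inner faces.

The open box is on the floor beside the stool on its −y side.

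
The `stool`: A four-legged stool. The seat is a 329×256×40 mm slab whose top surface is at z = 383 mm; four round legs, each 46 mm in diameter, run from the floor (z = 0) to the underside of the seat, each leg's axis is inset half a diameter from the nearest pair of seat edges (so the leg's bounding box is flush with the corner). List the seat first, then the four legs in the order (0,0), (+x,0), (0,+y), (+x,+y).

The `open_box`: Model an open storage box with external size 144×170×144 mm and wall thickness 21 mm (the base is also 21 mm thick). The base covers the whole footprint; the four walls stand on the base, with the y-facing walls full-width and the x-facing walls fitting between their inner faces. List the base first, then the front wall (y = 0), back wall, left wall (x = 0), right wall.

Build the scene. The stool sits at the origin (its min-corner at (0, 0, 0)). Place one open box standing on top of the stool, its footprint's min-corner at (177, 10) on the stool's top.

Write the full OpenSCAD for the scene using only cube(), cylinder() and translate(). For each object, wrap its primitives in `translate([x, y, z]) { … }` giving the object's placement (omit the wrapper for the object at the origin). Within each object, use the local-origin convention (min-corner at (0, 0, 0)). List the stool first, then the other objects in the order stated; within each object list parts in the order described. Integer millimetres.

translate([0, 0, 343]) cube([329, 256, 40]);
translate([23, 23, 0]) cylinder(h = 343, r = 23);
translate([306, 23, 0]) cylinder(h = 343, r = 23);
translate([23, 233, 0]) cylinder(h = 343, r = 23);
translate([306, 233, 0]) cylinder(h = 343, r = 23);
translate([177, 10, 383]) {
  cube([144, 170, 21]);
  translate([0, 0, 21]) cube([144, 21, 123]);
  translate([0, 149, 21]) cube([144, 21, 123]);
  translate([0, 21, 21]) cube([21, 128, 123]);
  translate([123, 21, 21]) cube([21, 128, 123]);
}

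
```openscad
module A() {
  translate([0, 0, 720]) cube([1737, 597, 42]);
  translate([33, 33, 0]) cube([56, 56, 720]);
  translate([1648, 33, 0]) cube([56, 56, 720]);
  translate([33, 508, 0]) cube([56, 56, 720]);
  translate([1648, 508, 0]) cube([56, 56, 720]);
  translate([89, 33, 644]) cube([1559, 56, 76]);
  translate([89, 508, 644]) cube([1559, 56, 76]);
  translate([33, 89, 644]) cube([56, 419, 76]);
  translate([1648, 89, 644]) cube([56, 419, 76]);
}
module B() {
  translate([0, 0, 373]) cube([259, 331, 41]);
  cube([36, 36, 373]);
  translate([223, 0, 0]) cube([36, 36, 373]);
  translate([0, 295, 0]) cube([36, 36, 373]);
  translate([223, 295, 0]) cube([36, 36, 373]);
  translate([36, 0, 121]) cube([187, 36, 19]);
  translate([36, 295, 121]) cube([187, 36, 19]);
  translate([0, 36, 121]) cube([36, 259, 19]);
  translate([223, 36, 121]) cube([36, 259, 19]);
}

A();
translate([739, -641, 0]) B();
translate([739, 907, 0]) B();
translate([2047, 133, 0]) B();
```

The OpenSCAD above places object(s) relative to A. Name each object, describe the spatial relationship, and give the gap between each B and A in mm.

A is a table. B is a stool. Three stools sit around the table at the −y, +y, +x sides. The gap between each stool and the table is 310 mm.

Each stool's nearest face is 310 mm from the table's bounding box.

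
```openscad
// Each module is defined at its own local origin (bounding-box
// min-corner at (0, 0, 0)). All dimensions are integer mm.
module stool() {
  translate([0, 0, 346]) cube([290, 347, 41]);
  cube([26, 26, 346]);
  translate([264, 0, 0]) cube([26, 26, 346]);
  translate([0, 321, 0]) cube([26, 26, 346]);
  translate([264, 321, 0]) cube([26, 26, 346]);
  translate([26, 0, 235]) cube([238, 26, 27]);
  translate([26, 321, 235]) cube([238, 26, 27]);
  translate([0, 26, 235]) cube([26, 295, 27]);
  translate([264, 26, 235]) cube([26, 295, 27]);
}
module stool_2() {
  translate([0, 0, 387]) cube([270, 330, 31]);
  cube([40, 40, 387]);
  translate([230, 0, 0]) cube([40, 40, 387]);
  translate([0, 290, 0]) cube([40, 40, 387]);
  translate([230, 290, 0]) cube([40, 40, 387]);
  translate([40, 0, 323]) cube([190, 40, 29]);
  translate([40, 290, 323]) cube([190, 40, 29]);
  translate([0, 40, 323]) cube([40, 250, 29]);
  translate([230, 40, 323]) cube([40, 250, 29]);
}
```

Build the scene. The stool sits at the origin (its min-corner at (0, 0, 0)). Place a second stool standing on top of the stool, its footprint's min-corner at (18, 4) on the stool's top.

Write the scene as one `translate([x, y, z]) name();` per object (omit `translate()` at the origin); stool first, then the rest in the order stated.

stool();
translate([18, 4, 387]) stool_2();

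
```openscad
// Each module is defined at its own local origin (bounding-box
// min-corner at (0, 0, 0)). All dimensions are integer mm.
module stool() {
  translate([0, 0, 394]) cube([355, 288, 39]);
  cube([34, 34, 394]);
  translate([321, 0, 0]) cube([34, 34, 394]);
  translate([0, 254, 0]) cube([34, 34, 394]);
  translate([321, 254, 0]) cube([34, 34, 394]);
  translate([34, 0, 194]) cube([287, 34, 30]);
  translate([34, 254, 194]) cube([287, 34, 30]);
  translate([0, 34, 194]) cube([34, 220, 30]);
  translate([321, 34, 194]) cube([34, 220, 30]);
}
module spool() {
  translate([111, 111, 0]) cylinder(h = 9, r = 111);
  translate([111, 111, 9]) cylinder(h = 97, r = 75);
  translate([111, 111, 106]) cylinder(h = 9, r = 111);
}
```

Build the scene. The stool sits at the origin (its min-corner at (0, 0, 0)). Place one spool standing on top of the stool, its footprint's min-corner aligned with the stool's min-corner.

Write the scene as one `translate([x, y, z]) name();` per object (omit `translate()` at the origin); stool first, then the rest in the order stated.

stool();
translate([0, 0, 433]) spool();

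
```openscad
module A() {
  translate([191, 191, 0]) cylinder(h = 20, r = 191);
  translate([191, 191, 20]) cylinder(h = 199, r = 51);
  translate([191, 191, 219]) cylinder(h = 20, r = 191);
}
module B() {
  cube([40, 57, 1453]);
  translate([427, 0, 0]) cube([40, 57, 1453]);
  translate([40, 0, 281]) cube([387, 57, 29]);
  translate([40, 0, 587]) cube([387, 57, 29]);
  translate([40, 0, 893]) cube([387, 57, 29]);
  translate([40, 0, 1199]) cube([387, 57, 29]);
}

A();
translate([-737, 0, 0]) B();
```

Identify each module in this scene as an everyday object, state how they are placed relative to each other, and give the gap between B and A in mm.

The ladder's nearest face is 270 mm from the spool's −x face.

A is a spool. B is a ladder. The ladder is on the floor beside the spool on its −x side. The gap between the ladder and the spool is 270 mm.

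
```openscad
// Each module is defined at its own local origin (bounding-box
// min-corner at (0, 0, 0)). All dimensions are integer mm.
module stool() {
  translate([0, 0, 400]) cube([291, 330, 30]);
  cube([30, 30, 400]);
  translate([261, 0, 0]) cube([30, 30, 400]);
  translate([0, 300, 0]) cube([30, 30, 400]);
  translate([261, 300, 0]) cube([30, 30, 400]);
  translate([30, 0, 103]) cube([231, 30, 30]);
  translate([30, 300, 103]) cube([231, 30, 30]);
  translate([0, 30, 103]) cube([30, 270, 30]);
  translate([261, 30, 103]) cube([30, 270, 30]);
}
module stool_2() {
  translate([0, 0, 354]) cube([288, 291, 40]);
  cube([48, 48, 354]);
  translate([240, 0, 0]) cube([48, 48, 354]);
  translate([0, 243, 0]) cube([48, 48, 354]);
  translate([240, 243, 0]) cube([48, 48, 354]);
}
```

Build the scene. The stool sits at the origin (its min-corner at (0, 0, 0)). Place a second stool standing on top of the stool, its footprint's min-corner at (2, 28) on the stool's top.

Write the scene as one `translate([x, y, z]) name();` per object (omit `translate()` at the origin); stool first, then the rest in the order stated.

stool();
translate([2, 28, 430]) stool_2();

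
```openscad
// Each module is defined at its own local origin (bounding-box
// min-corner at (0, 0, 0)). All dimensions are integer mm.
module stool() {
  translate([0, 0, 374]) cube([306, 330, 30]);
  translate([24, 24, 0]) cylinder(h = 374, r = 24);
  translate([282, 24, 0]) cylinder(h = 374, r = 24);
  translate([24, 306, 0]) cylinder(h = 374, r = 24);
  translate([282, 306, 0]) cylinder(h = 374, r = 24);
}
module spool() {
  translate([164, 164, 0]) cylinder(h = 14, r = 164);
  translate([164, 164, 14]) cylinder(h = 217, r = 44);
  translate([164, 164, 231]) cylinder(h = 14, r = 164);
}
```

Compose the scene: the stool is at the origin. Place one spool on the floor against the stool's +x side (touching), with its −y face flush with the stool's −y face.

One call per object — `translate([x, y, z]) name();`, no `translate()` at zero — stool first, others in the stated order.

stool();
translate([306, 0, 0]) spool();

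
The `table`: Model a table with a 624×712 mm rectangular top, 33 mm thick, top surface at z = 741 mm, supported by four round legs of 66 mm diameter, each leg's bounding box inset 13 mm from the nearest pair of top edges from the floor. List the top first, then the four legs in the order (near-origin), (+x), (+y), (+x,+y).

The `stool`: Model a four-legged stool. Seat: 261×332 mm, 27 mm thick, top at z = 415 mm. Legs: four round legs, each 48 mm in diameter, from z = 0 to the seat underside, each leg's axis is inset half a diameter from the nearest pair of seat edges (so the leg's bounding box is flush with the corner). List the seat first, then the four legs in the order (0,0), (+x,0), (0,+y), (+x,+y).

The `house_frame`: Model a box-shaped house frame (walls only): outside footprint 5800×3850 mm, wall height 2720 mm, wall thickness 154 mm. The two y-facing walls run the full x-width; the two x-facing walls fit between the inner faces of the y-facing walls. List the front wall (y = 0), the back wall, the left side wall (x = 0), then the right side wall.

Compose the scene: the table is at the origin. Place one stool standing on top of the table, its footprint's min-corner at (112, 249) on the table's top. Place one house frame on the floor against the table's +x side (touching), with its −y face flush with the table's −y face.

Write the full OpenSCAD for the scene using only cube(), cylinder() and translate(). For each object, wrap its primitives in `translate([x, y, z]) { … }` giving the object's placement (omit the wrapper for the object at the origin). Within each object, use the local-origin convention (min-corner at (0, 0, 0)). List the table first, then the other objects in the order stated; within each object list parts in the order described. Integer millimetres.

translate([0, 0, 708]) cube([624, 712, 33]);
translate([46, 46, 0]) cylinder(h = 708, r = 33);
translate([578, 46, 0]) cylinder(h = 708, r = 33);
translate([46, 666, 0]) cylinder(h = 708, r = 33);
translate([578, 666, 0]) cylinder(h = 708, r = 33);
translate([112, 249, 741]) {
  translate([0, 0, 388]) cube([261, 332, 27]);
  translate([24, 24, 0]) cylinder(h = 388, r = 24);
  translate([237, 24, 0]) cylinder(h = 388, r = 24);
  translate([24, 308, 0]) cylinder(h = 388, r = 24);
  translate([237, 308, 0]) cylinder(h = 388, r = 24);
}
translate([624, 0, 0]) {
  cube([5800, 154, 2720]);
  translate([0, 3696, 0]) cube([5800, 154, 2720]);
  translate([0, 154, 0]) cube([154, 3542, 2720]);
  translate([5646, 154, 0]) cube([154, 3542, 2720]);
}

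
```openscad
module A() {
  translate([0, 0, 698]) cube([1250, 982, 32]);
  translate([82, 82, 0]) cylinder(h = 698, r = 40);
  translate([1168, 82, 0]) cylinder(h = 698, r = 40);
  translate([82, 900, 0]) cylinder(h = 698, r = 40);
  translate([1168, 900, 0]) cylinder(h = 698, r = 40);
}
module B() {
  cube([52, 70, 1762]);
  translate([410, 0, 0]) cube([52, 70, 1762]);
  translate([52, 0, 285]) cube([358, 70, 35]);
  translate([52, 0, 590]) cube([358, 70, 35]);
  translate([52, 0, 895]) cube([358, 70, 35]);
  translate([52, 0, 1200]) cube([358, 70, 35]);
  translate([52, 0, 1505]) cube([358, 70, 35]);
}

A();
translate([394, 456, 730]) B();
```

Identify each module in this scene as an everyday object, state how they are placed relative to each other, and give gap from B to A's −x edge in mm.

A is a table. B is a ladder. The ladder is on top of the table, centred. The gap from the ladder to the table's −x edge is 394 mm.

The ladder's min-x is at 394; the table's min-x is 0; gap = 394 mm.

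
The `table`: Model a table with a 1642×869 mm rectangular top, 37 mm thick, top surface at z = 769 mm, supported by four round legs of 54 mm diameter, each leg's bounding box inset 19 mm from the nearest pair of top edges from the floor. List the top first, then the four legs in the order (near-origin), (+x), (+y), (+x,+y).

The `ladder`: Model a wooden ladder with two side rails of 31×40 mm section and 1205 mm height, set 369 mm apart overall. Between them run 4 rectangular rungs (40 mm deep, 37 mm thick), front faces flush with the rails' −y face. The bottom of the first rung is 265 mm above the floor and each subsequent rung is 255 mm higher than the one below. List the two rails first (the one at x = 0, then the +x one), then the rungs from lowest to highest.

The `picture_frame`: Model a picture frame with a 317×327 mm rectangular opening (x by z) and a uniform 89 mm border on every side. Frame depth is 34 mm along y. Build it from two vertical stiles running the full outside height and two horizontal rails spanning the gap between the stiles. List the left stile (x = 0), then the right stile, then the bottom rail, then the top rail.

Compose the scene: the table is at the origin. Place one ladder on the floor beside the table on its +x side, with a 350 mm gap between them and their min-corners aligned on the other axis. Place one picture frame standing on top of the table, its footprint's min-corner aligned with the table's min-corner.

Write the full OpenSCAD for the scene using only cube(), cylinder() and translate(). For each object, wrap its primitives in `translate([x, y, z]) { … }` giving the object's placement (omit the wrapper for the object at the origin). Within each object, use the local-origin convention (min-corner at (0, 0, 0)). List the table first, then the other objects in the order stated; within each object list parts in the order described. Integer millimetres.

translate([0, 0, 732]) cube([1642, 869, 37]);
translate([46, 46, 0]) cylinder(h = 732, r = 27);
translate([1596, 46, 0]) cylinder(h = 732, r = 27);
translate([46, 823, 0]) cylinder(h = 732, r = 27);
translate([1596, 823, 0]) cylinder(h = 732, r = 27);
translate([1992, 0, 0]) {
  cube([31, 40, 1205]);
  translate([338, 0, 0]) cube([31, 40, 1205]);
  translate([31, 0, 265]) cube([307, 40, 37]);
  translate([31, 0, 520]) cube([307, 40, 37]);
  translate([31, 0, 775]) cube([307, 40, 37]);
  translate([31, 0, 1030]) cube([307, 40, 37]);
}
translate([0, 0, 769]) {
  cube([89, 34, 505]);
  translate([406, 0, 0]) cube([89, 34, 505]);
  translate([89, 0, 0]) cube([317, 34, 89]);
  translate([89, 0, 416]) cube([317, 34, 89]);
}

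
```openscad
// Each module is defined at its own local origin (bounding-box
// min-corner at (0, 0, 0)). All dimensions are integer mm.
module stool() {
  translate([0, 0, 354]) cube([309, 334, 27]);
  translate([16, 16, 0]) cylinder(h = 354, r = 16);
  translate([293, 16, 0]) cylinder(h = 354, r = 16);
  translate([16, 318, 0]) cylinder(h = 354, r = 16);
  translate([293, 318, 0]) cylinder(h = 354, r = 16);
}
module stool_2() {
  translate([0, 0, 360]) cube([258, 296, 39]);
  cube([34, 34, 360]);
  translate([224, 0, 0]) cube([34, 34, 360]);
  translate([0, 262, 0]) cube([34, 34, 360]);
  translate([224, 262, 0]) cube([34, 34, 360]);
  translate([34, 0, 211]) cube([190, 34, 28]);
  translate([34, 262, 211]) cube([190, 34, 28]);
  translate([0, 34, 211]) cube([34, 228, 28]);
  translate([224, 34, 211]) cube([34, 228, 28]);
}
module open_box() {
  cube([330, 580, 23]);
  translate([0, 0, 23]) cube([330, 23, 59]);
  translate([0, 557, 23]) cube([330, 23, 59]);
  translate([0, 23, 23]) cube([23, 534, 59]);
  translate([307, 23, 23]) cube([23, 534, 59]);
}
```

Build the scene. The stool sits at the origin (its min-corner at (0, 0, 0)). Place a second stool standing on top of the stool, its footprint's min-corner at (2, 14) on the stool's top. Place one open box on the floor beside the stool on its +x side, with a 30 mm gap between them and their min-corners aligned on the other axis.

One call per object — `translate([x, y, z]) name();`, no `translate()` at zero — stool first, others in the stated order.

stool();
translate([2, 14, 381]) stool_2();
translate([339, 0, 0]) open_box();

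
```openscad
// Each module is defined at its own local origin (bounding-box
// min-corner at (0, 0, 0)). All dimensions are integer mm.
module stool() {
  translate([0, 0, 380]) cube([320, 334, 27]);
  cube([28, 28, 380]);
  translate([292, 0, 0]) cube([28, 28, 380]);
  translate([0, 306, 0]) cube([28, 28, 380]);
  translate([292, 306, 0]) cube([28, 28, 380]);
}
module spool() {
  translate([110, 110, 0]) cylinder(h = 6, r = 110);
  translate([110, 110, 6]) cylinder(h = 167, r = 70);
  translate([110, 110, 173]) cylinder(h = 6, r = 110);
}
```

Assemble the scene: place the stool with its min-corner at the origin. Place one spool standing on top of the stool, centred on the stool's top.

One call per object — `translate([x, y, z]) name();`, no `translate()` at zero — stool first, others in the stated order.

stool();
translate([50, 57, 407]) spool();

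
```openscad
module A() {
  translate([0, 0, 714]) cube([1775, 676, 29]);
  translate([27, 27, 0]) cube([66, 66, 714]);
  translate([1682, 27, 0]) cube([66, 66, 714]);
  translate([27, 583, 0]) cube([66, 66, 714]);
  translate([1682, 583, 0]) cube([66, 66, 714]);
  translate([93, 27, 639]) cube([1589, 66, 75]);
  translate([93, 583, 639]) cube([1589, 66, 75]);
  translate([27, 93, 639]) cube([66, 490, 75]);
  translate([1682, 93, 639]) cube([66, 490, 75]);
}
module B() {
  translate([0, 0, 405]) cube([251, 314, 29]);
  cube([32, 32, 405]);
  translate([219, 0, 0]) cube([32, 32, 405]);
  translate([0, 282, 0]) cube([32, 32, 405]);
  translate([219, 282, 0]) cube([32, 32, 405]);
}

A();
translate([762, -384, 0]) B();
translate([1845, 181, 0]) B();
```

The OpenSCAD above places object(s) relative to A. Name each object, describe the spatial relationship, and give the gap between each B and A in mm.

A is a table. B is a stool. Two stools sit around the table at the −y, +x sides. The gap between each stool and the table is 70 mm.

Each stool's nearest face is 70 mm from the table's bounding box.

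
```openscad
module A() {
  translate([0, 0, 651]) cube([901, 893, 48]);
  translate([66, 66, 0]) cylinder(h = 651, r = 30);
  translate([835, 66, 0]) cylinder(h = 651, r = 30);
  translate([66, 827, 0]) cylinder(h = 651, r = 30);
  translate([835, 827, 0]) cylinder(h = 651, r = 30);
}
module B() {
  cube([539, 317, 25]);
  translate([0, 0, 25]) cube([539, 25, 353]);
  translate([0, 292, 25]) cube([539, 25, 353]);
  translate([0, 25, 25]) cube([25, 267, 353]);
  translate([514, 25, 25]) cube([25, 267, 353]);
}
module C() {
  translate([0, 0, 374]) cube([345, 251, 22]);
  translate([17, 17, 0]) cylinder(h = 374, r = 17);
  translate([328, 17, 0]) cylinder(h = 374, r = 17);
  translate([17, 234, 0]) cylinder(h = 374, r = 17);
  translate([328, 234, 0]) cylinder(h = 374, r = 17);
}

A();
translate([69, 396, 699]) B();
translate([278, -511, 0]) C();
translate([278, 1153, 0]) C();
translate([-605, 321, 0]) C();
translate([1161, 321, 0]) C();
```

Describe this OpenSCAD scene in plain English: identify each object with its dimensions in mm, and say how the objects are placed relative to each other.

A is a rectangular dining table. The top is 901×893×48 mm with its upper surface at z = 699 mm. It stands on four round legs of 60 mm diameter, each leg's bounding box inset 36 mm from the nearest pair of top edges, running from the floor to the underside of the top.

B is an open storage box with external size 539×317×378 mm and wall thickness 25 mm (the base is also 25 mm thick). The base covers the whole footprint; the four walls stand on the base, with the y-facing walls full-width and the x-facing walls fitting between their inner faces.

C is a four-legged stool. The seat is a 345×251×22 mm slab whose top surface is at z = 396 mm; four round legs, each 34 mm in diameter, run from the floor (z = 0) to the underside of the seat, each leg's axis is inset half a diameter from the nearest pair of seat edges (so the leg's bounding box is flush with the corner).

The open box is on top of the table. Four stools sit around the table at the −y, +y, −x, +x sides.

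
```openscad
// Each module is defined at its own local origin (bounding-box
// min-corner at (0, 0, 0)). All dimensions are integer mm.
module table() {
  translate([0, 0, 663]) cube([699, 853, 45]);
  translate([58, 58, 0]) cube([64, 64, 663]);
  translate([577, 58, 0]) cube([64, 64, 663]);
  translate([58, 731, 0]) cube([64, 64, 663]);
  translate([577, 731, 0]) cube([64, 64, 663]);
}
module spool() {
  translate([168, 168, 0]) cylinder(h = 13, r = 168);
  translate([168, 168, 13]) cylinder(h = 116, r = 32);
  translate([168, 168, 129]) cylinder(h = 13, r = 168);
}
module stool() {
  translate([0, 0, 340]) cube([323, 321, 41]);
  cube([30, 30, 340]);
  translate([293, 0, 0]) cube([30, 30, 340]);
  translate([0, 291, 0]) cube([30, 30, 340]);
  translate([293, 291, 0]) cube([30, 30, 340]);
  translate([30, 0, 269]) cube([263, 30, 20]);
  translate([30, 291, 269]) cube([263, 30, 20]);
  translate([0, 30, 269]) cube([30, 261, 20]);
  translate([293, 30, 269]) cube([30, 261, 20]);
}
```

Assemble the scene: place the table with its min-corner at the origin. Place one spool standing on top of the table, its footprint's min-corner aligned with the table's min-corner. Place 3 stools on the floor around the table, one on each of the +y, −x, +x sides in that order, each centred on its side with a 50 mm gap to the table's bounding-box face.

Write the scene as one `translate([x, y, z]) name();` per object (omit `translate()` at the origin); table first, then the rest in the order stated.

table();
translate([0, 0, 708]) spool();
translate([188, 903, 0]) stool();
translate([-373, 266, 0]) stool();
translate([749, 266, 0]) stool();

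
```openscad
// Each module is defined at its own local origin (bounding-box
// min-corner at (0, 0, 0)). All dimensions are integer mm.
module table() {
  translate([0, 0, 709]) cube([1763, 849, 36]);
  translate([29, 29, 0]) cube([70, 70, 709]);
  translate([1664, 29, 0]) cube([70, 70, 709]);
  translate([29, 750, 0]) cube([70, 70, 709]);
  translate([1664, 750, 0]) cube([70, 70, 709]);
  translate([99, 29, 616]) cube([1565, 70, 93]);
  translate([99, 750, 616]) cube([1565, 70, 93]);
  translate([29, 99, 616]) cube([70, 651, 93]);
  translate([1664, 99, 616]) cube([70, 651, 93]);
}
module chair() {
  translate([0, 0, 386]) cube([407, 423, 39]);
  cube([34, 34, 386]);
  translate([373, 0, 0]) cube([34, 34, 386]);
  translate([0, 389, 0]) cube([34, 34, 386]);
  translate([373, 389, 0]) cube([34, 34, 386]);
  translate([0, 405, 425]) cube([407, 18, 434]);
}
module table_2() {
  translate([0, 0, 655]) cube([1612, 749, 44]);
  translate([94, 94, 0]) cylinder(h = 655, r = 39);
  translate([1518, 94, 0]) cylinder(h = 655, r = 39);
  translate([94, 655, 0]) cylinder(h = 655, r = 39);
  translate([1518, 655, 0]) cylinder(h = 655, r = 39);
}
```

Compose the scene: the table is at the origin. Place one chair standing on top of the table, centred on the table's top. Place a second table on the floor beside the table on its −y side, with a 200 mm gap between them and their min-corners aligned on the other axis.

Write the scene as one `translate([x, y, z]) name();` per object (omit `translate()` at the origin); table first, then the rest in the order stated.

table();
translate([678, 213, 745]) chair();
translate([0, -949, 0]) table_2();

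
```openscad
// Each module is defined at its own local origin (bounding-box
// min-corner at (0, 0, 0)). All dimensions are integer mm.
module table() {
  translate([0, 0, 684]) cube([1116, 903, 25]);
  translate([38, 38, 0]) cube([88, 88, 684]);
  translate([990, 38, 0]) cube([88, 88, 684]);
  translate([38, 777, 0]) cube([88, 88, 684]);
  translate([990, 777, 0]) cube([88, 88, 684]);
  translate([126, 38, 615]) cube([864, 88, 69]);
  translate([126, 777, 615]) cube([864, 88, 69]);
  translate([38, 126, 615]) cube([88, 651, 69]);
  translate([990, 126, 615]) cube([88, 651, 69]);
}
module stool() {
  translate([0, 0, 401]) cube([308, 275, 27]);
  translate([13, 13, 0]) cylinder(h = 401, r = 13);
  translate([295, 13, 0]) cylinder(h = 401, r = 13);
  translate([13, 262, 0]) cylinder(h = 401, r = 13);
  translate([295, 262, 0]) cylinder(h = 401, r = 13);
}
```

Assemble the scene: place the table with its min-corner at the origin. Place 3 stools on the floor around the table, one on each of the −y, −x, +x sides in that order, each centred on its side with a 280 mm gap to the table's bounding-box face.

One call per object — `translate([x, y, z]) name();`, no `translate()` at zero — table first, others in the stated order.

table();
translate([404, -555, 0]) stool();
translate([-588, 314, 0]) stool();
translate([1396, 314, 0]) stool();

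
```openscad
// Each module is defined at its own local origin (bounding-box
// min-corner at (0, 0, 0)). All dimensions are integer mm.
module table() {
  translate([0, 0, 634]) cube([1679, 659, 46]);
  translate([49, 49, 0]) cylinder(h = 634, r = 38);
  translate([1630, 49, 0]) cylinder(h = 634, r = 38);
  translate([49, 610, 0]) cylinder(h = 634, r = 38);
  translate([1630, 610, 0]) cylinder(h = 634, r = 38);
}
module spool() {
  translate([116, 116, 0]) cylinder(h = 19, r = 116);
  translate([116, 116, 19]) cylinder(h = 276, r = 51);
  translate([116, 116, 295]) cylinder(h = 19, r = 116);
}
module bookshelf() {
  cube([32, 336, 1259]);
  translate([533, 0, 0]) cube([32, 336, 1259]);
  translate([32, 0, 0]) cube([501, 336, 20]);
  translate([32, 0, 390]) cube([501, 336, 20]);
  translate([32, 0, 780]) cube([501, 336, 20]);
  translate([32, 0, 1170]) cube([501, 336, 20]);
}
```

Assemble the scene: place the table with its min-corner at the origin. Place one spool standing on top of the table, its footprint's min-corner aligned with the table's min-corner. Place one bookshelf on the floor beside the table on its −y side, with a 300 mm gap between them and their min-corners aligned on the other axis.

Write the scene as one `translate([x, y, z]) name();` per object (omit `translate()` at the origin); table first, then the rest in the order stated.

table();
translate([0, 0, 680]) spool();
translate([0, -636, 0]) bookshelf();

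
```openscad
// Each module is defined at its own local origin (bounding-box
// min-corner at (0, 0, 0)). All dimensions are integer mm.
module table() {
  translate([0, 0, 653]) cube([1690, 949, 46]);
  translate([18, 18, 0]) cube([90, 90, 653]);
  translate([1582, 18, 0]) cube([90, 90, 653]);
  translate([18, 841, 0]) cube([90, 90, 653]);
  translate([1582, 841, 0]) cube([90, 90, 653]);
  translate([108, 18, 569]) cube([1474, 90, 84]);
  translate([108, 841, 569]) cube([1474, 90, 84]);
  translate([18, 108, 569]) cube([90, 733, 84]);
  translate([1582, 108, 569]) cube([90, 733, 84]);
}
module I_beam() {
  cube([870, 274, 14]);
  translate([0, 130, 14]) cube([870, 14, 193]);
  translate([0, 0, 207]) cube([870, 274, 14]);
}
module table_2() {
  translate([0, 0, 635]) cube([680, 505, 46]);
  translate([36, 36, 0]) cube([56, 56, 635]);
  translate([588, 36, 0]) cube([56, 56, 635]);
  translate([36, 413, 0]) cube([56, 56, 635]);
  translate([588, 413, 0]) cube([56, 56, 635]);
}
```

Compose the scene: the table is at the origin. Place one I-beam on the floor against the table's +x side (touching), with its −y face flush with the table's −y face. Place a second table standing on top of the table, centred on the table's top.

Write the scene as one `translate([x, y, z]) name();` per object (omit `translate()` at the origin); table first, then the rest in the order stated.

table();
translate([1690, 0, 0]) I_beam();
translate([505, 222, 699]) table_2();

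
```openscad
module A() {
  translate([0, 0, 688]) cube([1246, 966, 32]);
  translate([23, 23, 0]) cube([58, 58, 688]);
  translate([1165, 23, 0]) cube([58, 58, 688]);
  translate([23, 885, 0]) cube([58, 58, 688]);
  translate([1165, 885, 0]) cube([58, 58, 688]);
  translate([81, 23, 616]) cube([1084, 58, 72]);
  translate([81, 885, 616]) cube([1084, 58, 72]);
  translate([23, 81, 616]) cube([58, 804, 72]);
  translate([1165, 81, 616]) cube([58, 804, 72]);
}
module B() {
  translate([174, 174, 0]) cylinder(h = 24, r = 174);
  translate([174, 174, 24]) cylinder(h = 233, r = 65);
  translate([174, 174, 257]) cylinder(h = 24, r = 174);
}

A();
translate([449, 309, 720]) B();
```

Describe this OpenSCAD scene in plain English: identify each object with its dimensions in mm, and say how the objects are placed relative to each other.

A is a table with a 1246×966 mm rectangular top, 32 mm thick, top surface at z = 720 mm, supported by four 58×58 mm square legs, each inset 23 mm from the nearest pair of top edges, running from the floor. Four apron rails, 58 mm thick and 72 mm tall, run between adjacent legs with their top edges flush with the underside of the top and their outer faces flush with the legs' outer faces.

B is a spool: two coaxial disc flanges of radius 174 mm and thickness 24 mm, joined by a core cylinder of radius 65 mm and height 233 mm. The lower flange rests on z = 0 and the three cylinders share a vertical axis.

The spool is on top of the table, centred.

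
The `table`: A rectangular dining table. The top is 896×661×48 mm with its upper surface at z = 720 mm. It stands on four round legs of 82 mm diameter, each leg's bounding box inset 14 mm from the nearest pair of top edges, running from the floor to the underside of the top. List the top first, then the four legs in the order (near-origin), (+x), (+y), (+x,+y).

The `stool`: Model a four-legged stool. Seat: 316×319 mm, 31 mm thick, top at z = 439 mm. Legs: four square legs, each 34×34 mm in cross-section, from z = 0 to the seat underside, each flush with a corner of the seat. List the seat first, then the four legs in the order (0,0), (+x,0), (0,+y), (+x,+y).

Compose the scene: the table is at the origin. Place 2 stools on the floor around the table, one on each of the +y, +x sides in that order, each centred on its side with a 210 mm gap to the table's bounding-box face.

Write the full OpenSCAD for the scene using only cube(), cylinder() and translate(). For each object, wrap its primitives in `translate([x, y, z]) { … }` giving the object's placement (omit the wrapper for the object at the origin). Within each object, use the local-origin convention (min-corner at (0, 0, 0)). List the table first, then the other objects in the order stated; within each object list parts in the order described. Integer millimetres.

translate([0, 0, 672]) cube([896, 661, 48]);
translate([55, 55, 0]) cylinder(h = 672, r = 41);
translate([841, 55, 0]) cylinder(h = 672, r = 41);
translate([55, 606, 0]) cylinder(h = 672, r = 41);
translate([841, 606, 0]) cylinder(h = 672, r = 41);
translate([290, 871, 0]) {
  translate([0, 0, 408]) cube([316, 319, 31]);
  cube([34, 34, 408]);
  translate([282, 0, 0]) cube([34, 34, 408]);
  translate([0, 285, 0]) cube([34, 34, 408]);
  translate([282, 285, 0]) cube([34, 34, 408]);
}
translate([1106, 171, 0]) {
  translate([0, 0, 408]) cube([316, 319, 31]);
  cube([34, 34, 408]);
  translate([282, 0, 0]) cube([34, 34, 408]);
  translate([0, 285, 0]) cube([34, 34, 408]);
  translate([282, 285, 0]) cube([34, 34, 408]);
}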